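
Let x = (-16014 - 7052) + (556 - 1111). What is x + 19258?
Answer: -4363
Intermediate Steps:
x = -23621 (x = -23066 - 555 = -23621)
x + 19258 = -23621 + 19258 = -4363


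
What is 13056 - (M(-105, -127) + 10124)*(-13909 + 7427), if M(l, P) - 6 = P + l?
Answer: 64171892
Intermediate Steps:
M(l, P) = 6 + P + l (M(l, P) = 6 + (P + l) = 6 + P + l)
13056 - (M(-105, -127) + 10124)*(-13909 + 7427) = 13056 - ((6 - 127 - 105) + 10124)*(-13909 + 7427) = 13056 - (-226 + 10124)*(-6482) = 13056 - 9898*(-6482) = 13056 - 1*(-64158836) = 13056 + 64158836 = 64171892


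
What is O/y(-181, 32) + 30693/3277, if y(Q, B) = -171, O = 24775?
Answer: -75939172/560367 ≈ -135.52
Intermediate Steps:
O/y(-181, 32) + 30693/3277 = 24775/(-171) + 30693/3277 = 24775*(-1/171) + 30693*(1/3277) = -24775/171 + 30693/3277 = -75939172/560367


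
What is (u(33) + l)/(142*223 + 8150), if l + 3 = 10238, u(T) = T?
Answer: 2567/9954 ≈ 0.25789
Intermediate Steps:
l = 10235 (l = -3 + 10238 = 10235)
(u(33) + l)/(142*223 + 8150) = (33 + 10235)/(142*223 + 8150) = 10268/(31666 + 8150) = 10268/39816 = 10268*(1/39816) = 2567/9954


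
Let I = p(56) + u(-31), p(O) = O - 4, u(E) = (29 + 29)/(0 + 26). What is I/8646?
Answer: 235/37466 ≈ 0.0062724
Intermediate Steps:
u(E) = 29/13 (u(E) = 58/26 = 58*(1/26) = 29/13)
p(O) = -4 + O
I = 705/13 (I = (-4 + 56) + 29/13 = 52 + 29/13 = 705/13 ≈ 54.231)
I/8646 = (705/13)/8646 = (705/13)*(1/8646) = 235/37466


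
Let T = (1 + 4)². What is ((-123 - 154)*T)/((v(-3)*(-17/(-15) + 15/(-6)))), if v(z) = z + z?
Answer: -34625/41 ≈ -844.51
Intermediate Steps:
v(z) = 2*z
T = 25 (T = 5² = 25)
((-123 - 154)*T)/((v(-3)*(-17/(-15) + 15/(-6)))) = ((-123 - 154)*25)/(((2*(-3))*(-17/(-15) + 15/(-6)))) = (-277*25)/((-6*(-17*(-1/15) + 15*(-⅙)))) = -6925*(-1/(6*(17/15 - 5/2))) = -6925/((-6*(-41/30))) = -6925/41/5 = -6925*5/41 = -34625/41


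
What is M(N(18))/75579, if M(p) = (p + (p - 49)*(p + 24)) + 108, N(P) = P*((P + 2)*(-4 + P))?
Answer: 8426524/25193 ≈ 334.48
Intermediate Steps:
N(P) = P*(-4 + P)*(2 + P) (N(P) = P*((2 + P)*(-4 + P)) = P*((-4 + P)*(2 + P)) = P*(-4 + P)*(2 + P))
M(p) = 108 + p + (-49 + p)*(24 + p) (M(p) = (p + (-49 + p)*(24 + p)) + 108 = 108 + p + (-49 + p)*(24 + p))
M(N(18))/75579 = (-1068 + (18*(-8 + 18² - 2*18))² - 432*(-8 + 18² - 2*18))/75579 = (-1068 + (18*(-8 + 324 - 36))² - 432*(-8 + 324 - 36))*(1/75579) = (-1068 + (18*280)² - 432*280)*(1/75579) = (-1068 + 5040² - 24*5040)*(1/75579) = (-1068 + 25401600 - 120960)*(1/75579) = 25279572*(1/75579) = 8426524/25193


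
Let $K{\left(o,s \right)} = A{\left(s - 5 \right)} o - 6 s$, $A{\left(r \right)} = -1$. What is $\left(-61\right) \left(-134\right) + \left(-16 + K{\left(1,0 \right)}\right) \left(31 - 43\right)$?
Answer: $8378$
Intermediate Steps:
$K{\left(o,s \right)} = - o - 6 s$
$\left(-61\right) \left(-134\right) + \left(-16 + K{\left(1,0 \right)}\right) \left(31 - 43\right) = \left(-61\right) \left(-134\right) + \left(-16 - 1\right) \left(31 - 43\right) = 8174 + \left(-16 + \left(-1 + 0\right)\right) \left(-12\right) = 8174 + \left(-16 - 1\right) \left(-12\right) = 8174 - -204 = 8174 + 204 = 8378$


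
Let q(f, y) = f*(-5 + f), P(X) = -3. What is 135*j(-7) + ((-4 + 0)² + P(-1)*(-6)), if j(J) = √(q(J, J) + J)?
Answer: 34 + 135*√77 ≈ 1218.6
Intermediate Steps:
j(J) = √(J + J*(-5 + J)) (j(J) = √(J*(-5 + J) + J) = √(J + J*(-5 + J)))
135*j(-7) + ((-4 + 0)² + P(-1)*(-6)) = 135*√(-7*(-4 - 7)) + ((-4 + 0)² - 3*(-6)) = 135*√(-7*(-11)) + ((-4)² + 18) = 135*√77 + (16 + 18) = 135*√77 + 34 = 34 + 135*√77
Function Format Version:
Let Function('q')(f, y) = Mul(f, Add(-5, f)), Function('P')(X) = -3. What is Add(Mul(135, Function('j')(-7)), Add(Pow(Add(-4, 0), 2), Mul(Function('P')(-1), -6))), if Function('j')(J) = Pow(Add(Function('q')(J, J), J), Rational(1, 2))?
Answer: Add(34, Mul(135, Pow(77, Rational(1, 2)))) ≈ 1218.6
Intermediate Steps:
Function('j')(J) = Pow(Add(J, Mul(J, Add(-5, J))), Rational(1, 2)) (Function('j')(J) = Pow(Add(Mul(J, Add(-5, J)), J), Rational(1, 2)) = Pow(Add(J, Mul(J, Add(-5, J))), Rational(1, 2)))
Add(Mul(135, Function('j')(-7)), Add(Pow(Add(-4, 0), 2), Mul(Function('P')(-1), -6))) = Add(Mul(135, Pow(Mul(-7, Add(-4, -7)), Rational(1, 2))), Add(Pow(Add(-4, 0), 2), Mul(-3, -6))) = Add(Mul(135, Pow(Mul(-7, -11), Rational(1, 2))), Add(Pow(-4, 2), 18)) = Add(Mul(135, Pow(77, Rational(1, 2))), Add(16, 18)) = Add(Mul(135, Pow(77, Rational(1, 2))), 34) = Add(34, Mul(135, Pow(77, Rational(1, 2))))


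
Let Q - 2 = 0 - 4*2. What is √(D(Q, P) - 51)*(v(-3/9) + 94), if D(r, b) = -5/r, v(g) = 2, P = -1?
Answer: 16*I*√1806 ≈ 679.95*I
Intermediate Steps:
Q = -6 (Q = 2 + (0 - 4*2) = 2 + (0 - 8) = 2 - 8 = -6)
√(D(Q, P) - 51)*(v(-3/9) + 94) = √(-5/(-6) - 51)*(2 + 94) = √(-5*(-⅙) - 51)*96 = √(⅚ - 51)*96 = √(-301/6)*96 = (I*√1806/6)*96 = 16*I*√1806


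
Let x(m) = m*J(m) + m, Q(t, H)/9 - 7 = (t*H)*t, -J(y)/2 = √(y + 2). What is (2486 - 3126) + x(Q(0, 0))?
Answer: -577 - 126*√65 ≈ -1592.8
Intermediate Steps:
J(y) = -2*√(2 + y) (J(y) = -2*√(y + 2) = -2*√(2 + y))
Q(t, H) = 63 + 9*H*t² (Q(t, H) = 63 + 9*((t*H)*t) = 63 + 9*((H*t)*t) = 63 + 9*(H*t²) = 63 + 9*H*t²)
x(m) = m - 2*m*√(2 + m) (x(m) = m*(-2*√(2 + m)) + m = -2*m*√(2 + m) + m = m - 2*m*√(2 + m))
(2486 - 3126) + x(Q(0, 0)) = (2486 - 3126) + (63 + 9*0*0²)*(1 - 2*√(2 + (63 + 9*0*0²))) = -640 + (63 + 9*0*0)*(1 - 2*√(2 + (63 + 9*0*0))) = -640 + (63 + 0)*(1 - 2*√(2 + (63 + 0))) = -640 + 63*(1 - 2*√(2 + 63)) = -640 + 63*(1 - 2*√65) = -640 + (63 - 126*√65) = -577 - 126*√65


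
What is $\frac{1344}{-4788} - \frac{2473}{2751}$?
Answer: $- \frac{20553}{17423} \approx -1.1796$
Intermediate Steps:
$\frac{1344}{-4788} - \frac{2473}{2751} = 1344 \left(- \frac{1}{4788}\right) - \frac{2473}{2751} = - \frac{16}{57} - \frac{2473}{2751} = - \frac{20553}{17423}$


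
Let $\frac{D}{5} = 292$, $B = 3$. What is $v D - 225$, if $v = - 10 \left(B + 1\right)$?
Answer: $-58625$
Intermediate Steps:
$D = 1460$ ($D = 5 \cdot 292 = 1460$)
$v = -40$ ($v = - 10 \left(3 + 1\right) = \left(-10\right) 4 = -40$)
$v D - 225 = \left(-40\right) 1460 - 225 = -58400 - 225 = -58625$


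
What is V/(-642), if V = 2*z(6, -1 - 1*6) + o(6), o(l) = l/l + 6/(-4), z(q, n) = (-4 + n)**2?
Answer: -161/428 ≈ -0.37617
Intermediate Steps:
o(l) = -1/2 (o(l) = 1 + 6*(-1/4) = 1 - 3/2 = -1/2)
V = 483/2 (V = 2*(-4 + (-1 - 1*6))**2 - 1/2 = 2*(-4 + (-1 - 6))**2 - 1/2 = 2*(-4 - 7)**2 - 1/2 = 2*(-11)**2 - 1/2 = 2*121 - 1/2 = 242 - 1/2 = 483/2 ≈ 241.50)
V/(-642) = (483/2)/(-642) = (483/2)*(-1/642) = -161/428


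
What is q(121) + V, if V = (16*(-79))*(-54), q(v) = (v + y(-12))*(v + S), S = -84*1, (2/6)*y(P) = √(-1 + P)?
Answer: 72733 + 111*I*√13 ≈ 72733.0 + 400.22*I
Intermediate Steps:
y(P) = 3*√(-1 + P)
S = -84
q(v) = (-84 + v)*(v + 3*I*√13) (q(v) = (v + 3*√(-1 - 12))*(v - 84) = (v + 3*√(-13))*(-84 + v) = (v + 3*(I*√13))*(-84 + v) = (v + 3*I*√13)*(-84 + v) = (-84 + v)*(v + 3*I*√13))
V = 68256 (V = -1264*(-54) = 68256)
q(121) + V = (121² - 84*121 - 252*I*√13 + 3*I*121*√13) + 68256 = (14641 - 10164 - 252*I*√13 + 363*I*√13) + 68256 = (4477 + 111*I*√13) + 68256 = 72733 + 111*I*√13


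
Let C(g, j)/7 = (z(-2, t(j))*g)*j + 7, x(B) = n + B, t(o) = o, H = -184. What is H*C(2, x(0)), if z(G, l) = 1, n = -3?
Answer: -1288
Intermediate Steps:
x(B) = -3 + B
C(g, j) = 49 + 7*g*j (C(g, j) = 7*((1*g)*j + 7) = 7*(g*j + 7) = 7*(7 + g*j) = 49 + 7*g*j)
H*C(2, x(0)) = -184*(49 + 7*2*(-3 + 0)) = -184*(49 + 7*2*(-3)) = -184*(49 - 42) = -184*7 = -1288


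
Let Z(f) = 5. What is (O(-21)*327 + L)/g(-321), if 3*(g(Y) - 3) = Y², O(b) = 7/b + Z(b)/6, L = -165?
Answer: -1/22900 ≈ -4.3668e-5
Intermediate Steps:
O(b) = ⅚ + 7/b (O(b) = 7/b + 5/6 = 7/b + 5*(⅙) = 7/b + ⅚ = ⅚ + 7/b)
g(Y) = 3 + Y²/3
(O(-21)*327 + L)/g(-321) = ((⅚ + 7/(-21))*327 - 165)/(3 + (⅓)*(-321)²) = ((⅚ + 7*(-1/21))*327 - 165)/(3 + (⅓)*103041) = ((⅚ - ⅓)*327 - 165)/(3 + 34347) = ((½)*327 - 165)/34350 = (327/2 - 165)*(1/34350) = -3/2*1/34350 = -1/22900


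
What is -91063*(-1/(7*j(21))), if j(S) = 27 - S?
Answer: 13009/6 ≈ 2168.2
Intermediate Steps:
-91063*(-1/(7*j(21))) = -91063*(-1/(7*(27 - 1*21))) = -91063*(-1/(7*(27 - 21))) = -91063/((-7*6)) = -91063/(-42) = -91063*(-1/42) = 13009/6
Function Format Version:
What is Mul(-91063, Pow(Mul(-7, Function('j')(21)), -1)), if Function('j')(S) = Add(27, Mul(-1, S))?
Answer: Rational(13009, 6) ≈ 2168.2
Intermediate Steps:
Mul(-91063, Pow(Mul(-7, Function('j')(21)), -1)) = Mul(-91063, Pow(Mul(-7, Add(27, Mul(-1, 21))), -1)) = Mul(-91063, Pow(Mul(-7, Add(27, -21)), -1)) = Mul(-91063, Pow(Mul(-7, 6), -1)) = Mul(-91063, Pow(-42, -1)) = Mul(-91063, Rational(-1, 42)) = Rational(13009, 6)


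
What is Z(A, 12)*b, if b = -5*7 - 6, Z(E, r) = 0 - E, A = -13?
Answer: -533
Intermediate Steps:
Z(E, r) = -E
b = -41 (b = -35 - 6 = -41)
Z(A, 12)*b = -1*(-13)*(-41) = 13*(-41) = -533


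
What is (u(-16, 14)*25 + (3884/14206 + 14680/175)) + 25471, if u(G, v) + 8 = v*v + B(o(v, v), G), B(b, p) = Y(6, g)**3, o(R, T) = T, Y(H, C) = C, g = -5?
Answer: 6744693208/248605 ≈ 27130.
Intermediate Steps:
B(b, p) = -125 (B(b, p) = (-5)**3 = -125)
u(G, v) = -133 + v**2 (u(G, v) = -8 + (v*v - 125) = -8 + (v**2 - 125) = -8 + (-125 + v**2) = -133 + v**2)
(u(-16, 14)*25 + (3884/14206 + 14680/175)) + 25471 = ((-133 + 14**2)*25 + (3884/14206 + 14680/175)) + 25471 = ((-133 + 196)*25 + (3884*(1/14206) + 14680*(1/175))) + 25471 = (63*25 + (1942/7103 + 2936/35)) + 25471 = (1575 + 20922378/248605) + 25471 = 412475253/248605 + 25471 = 6744693208/248605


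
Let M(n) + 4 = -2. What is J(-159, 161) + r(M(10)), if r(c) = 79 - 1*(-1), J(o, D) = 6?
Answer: 86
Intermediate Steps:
M(n) = -6 (M(n) = -4 - 2 = -6)
r(c) = 80 (r(c) = 79 + 1 = 80)
J(-159, 161) + r(M(10)) = 6 + 80 = 86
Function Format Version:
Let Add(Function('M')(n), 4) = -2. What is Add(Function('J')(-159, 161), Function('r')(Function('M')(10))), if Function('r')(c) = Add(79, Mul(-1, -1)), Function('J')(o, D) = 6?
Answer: 86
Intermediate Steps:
Function('M')(n) = -6 (Function('M')(n) = Add(-4, -2) = -6)
Function('r')(c) = 80 (Function('r')(c) = Add(79, 1) = 80)
Add(Function('J')(-159, 161), Function('r')(Function('M')(10))) = Add(6, 80) = 86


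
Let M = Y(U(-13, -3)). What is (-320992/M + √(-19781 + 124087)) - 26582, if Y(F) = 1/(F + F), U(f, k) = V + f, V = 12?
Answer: 615402 + √104306 ≈ 6.1573e+5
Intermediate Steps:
U(f, k) = 12 + f
Y(F) = 1/(2*F)
M = -½ (M = 1/(2*(12 - 13)) = (½)/(-1) = (½)*(-1) = -½ ≈ -0.50000)
(-320992/M + √(-19781 + 124087)) - 26582 = (-320992/(-½) + √(-19781 + 124087)) - 26582 = (-320992*(-2) + √104306) - 26582 = (641984 + √104306) - 26582 = 615402 + √104306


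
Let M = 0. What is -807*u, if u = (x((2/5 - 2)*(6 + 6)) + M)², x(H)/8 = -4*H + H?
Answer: -4283891712/25 ≈ -1.7136e+8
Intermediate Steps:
x(H) = -24*H (x(H) = 8*(-4*H + H) = 8*(-3*H) = -24*H)
u = 5308416/25 (u = (-24*(2/5 - 2)*(6 + 6) + 0)² = (-24*(2*(⅕) - 2)*12 + 0)² = (-24*(⅖ - 2)*12 + 0)² = (-(-192)*12/5 + 0)² = (-24*(-96/5) + 0)² = (2304/5 + 0)² = (2304/5)² = 5308416/25 ≈ 2.1234e+5)
-807*u = -807*5308416/25 = -4283891712/25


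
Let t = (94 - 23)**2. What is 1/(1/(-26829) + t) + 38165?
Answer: 5161624993849/135244988 ≈ 38165.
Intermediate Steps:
t = 5041 (t = 71**2 = 5041)
1/(1/(-26829) + t) + 38165 = 1/(1/(-26829) + 5041) + 38165 = 1/(-1/26829 + 5041) + 38165 = 1/(135244988/26829) + 38165 = 26829/135244988 + 38165 = 5161624993849/135244988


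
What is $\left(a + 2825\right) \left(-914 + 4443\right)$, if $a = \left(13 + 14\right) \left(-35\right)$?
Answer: $6634520$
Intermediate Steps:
$a = -945$ ($a = 27 \left(-35\right) = -945$)
$\left(a + 2825\right) \left(-914 + 4443\right) = \left(-945 + 2825\right) \left(-914 + 4443\right) = 1880 \cdot 3529 = 6634520$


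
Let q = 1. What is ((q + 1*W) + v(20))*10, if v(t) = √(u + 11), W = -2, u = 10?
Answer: -10 + 10*√21 ≈ 35.826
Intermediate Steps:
v(t) = √21 (v(t) = √(10 + 11) = √21)
((q + 1*W) + v(20))*10 = ((1 + 1*(-2)) + √21)*10 = ((1 - 2) + √21)*10 = (-1 + √21)*10 = -10 + 10*√21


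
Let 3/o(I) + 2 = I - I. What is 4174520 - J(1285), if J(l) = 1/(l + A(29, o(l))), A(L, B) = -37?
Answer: 5209800959/1248 ≈ 4.1745e+6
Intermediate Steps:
o(I) = -3/2 (o(I) = 3/(-2 + (I - I)) = 3/(-2 + 0) = 3/(-2) = 3*(-½) = -3/2)
J(l) = 1/(-37 + l) (J(l) = 1/(l - 37) = 1/(-37 + l))
4174520 - J(1285) = 4174520 - 1/(-37 + 1285) = 4174520 - 1/1248 = 5209800959/1248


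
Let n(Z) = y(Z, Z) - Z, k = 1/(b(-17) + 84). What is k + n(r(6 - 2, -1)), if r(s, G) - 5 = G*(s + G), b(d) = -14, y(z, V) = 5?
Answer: 211/70 ≈ 3.0143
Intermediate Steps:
r(s, G) = 5 + G*(G + s) (r(s, G) = 5 + G*(s + G) = 5 + G*(G + s))
k = 1/70 (k = 1/(-14 + 84) = 1/70 ≈ 0.014286)
n(Z) = 5 - Z
k + n(r(6 - 2, -1)) = 1/70 + (5 - (5 + (-1)² - (6 - 2))) = 1/70 + (5 - (5 + 1 - 1*4)) = 1/70 + (5 - (5 + 1 - 4)) = 1/70 + (5 - 1*2) = 1/70 + (5 - 2) = 1/70 + 3 = 211/70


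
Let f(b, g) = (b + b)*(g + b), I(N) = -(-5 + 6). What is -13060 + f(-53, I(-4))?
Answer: -7336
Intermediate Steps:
I(N) = -1 (I(N) = -1*1 = -1)
f(b, g) = 2*b*(b + g) (f(b, g) = (2*b)*(b + g) = 2*b*(b + g))
-13060 + f(-53, I(-4)) = -13060 + 2*(-53)*(-53 - 1) = -13060 + 2*(-53)*(-54) = -13060 + 5724 = -7336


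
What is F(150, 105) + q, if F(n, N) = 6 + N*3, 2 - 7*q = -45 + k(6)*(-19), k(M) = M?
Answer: 344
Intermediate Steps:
q = 23 (q = 2/7 - (-45 + 6*(-19))/7 = 2/7 - (-45 - 114)/7 = 2/7 - 1/7*(-159) = 2/7 + 159/7 = 23)
F(n, N) = 6 + 3*N
F(150, 105) + q = (6 + 3*105) + 23 = (6 + 315) + 23 = 321 + 23 = 344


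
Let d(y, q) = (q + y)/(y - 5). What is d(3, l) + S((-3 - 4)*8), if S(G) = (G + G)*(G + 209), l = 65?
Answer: -17170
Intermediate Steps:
S(G) = 2*G*(209 + G) (S(G) = (2*G)*(209 + G) = 2*G*(209 + G))
d(y, q) = (q + y)/(-5 + y)
d(3, l) + S((-3 - 4)*8) = (65 + 3)/(-5 + 3) + 2*((-3 - 4)*8)*(209 + (-3 - 4)*8) = 68/(-2) + 2*(-7*8)*(209 - 7*8) = -1/2*68 + 2*(-56)*(209 - 56) = -34 + 2*(-56)*153 = -34 - 17136 = -17170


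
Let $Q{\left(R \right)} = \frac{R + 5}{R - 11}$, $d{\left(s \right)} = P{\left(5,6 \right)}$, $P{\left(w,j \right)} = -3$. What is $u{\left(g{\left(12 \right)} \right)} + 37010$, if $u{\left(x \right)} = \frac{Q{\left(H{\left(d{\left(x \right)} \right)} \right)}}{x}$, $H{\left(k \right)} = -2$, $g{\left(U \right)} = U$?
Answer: $\frac{1924519}{52} \approx 37010.0$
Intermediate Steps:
$d{\left(s \right)} = -3$
$Q{\left(R \right)} = \frac{5 + R}{-11 + R}$
$u{\left(x \right)} = - \frac{3}{13 x}$ ($u{\left(x \right)} = \frac{\frac{1}{-11 - 2} \left(5 - 2\right)}{x} = \frac{\frac{1}{-13} \cdot 3}{x} = \frac{\left(- \frac{1}{13}\right) 3}{x} = - \frac{3}{13 x}$)
$u{\left(g{\left(12 \right)} \right)} + 37010 = - \frac{3}{13 \cdot 12} + 37010 = \left(- \frac{3}{13}\right) \frac{1}{12} + 37010 = - \frac{1}{52} + 37010 = \frac{1924519}{52}$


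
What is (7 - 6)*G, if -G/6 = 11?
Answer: -66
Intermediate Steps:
G = -66 (G = -6*11 = -66)
(7 - 6)*G = (7 - 6)*(-66) = 1*(-66) = -66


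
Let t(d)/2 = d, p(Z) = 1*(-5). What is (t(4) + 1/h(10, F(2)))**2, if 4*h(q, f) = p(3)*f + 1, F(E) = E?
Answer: 4624/81 ≈ 57.086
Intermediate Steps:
p(Z) = -5
h(q, f) = 1/4 - 5*f/4 (h(q, f) = (-5*f + 1)/4 = (1 - 5*f)/4 = 1/4 - 5*f/4)
t(d) = 2*d
(t(4) + 1/h(10, F(2)))**2 = (2*4 + 1/(1/4 - 5/4*2))**2 = (8 + 1/(1/4 - 5/2))**2 = (8 + 1/(-9/4))**2 = (8 - 4/9)**2 = (68/9)**2 = 4624/81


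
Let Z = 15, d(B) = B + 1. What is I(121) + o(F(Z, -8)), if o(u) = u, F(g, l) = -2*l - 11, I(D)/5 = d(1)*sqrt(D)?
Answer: 115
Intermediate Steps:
d(B) = 1 + B
I(D) = 10*sqrt(D) (I(D) = 5*((1 + 1)*sqrt(D)) = 5*(2*sqrt(D)) = 10*sqrt(D))
F(g, l) = -11 - 2*l
I(121) + o(F(Z, -8)) = 10*sqrt(121) + (-11 - 2*(-8)) = 10*11 + (-11 + 16) = 110 + 5 = 115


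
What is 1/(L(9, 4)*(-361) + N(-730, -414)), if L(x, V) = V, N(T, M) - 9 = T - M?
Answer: -1/1751 ≈ -0.00057110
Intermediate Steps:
N(T, M) = 9 + T - M (N(T, M) = 9 + (T - M) = 9 + T - M)
1/(L(9, 4)*(-361) + N(-730, -414)) = 1/(4*(-361) + (9 - 730 - 1*(-414))) = 1/(-1444 + (9 - 730 + 414)) = 1/(-1444 - 307) = 1/(-1751) = -1/1751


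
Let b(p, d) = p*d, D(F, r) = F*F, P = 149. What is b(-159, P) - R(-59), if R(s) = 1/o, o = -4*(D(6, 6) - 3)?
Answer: -3127211/132 ≈ -23691.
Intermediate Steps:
D(F, r) = F²
b(p, d) = d*p
o = -132 (o = -4*(6² - 3) = -4*(36 - 3) = -4*33 = -132)
R(s) = -1/132 (R(s) = 1/(-132) = -1/132)
b(-159, P) - R(-59) = 149*(-159) - 1*(-1/132) = -23691 + 1/132 = -3127211/132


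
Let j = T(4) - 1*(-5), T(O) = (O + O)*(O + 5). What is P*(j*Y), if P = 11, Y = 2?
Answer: 1694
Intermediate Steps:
T(O) = 2*O*(5 + O) (T(O) = (2*O)*(5 + O) = 2*O*(5 + O))
j = 77 (j = 2*4*(5 + 4) - 1*(-5) = 2*4*9 + 5 = 72 + 5 = 77)
P*(j*Y) = 11*(77*2) = 11*154 = 1694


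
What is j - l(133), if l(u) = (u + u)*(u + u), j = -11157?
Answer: -81913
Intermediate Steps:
l(u) = 4*u**2 (l(u) = (2*u)*(2*u) = 4*u**2)
j - l(133) = -11157 - 4*133**2 = -11157 - 4*17689 = -11157 - 1*70756 = -11157 - 70756 = -81913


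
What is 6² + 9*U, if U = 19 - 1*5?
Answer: 162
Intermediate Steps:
U = 14 (U = 19 - 5 = 14)
6² + 9*U = 6² + 9*14 = 36 + 126 = 162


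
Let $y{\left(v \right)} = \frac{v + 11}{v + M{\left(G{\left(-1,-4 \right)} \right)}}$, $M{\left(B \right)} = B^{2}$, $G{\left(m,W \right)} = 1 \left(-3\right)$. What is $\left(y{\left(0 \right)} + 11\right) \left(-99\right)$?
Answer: $-1210$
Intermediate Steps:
$G{\left(m,W \right)} = -3$
$y{\left(v \right)} = \frac{11 + v}{9 + v}$ ($y{\left(v \right)} = \frac{v + 11}{v + \left(-3\right)^{2}} = \frac{11 + v}{v + 9} = \frac{11 + v}{9 + v}$)
$\left(y{\left(0 \right)} + 11\right) \left(-99\right) = \left(\frac{11 + 0}{9 + 0} + 11\right) \left(-99\right) = \left(\frac{1}{9} \cdot 11 + 11\right) \left(-99\right) = \left(\frac{11}{9} + 11\right) \left(-99\right) = \frac{110}{9} \left(-99\right) = -1210$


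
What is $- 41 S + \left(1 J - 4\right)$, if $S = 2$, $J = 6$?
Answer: $-80$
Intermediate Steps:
$- 41 S + \left(1 J - 4\right) = \left(-41\right) 2 + \left(1 \cdot 6 - 4\right) = -82 + \left(6 - 4\right) = -82 + 2 = -80$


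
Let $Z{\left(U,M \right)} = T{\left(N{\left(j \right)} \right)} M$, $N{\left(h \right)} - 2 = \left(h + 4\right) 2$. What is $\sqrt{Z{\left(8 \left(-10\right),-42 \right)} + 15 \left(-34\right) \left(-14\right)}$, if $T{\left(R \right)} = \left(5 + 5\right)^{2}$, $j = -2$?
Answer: $14 \sqrt{15} \approx 54.222$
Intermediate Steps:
$N{\left(h \right)} = 10 + 2 h$ ($N{\left(h \right)} = 2 + \left(h + 4\right) 2 = 2 + \left(4 + h\right) 2 = 2 + \left(8 + 2 h\right) = 10 + 2 h$)
$T{\left(R \right)} = 100$ ($T{\left(R \right)} = 10^{2} = 100$)
$Z{\left(U,M \right)} = 100 M$
$\sqrt{Z{\left(8 \left(-10\right),-42 \right)} + 15 \left(-34\right) \left(-14\right)} = \sqrt{100 \left(-42\right) + 15 \left(-34\right) \left(-14\right)} = \sqrt{-4200 - -7140} = \sqrt{-4200 + 7140} = \sqrt{2940} = 14 \sqrt{15}$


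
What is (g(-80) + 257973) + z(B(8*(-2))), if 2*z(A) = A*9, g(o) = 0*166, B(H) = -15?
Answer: 515811/2 ≈ 2.5791e+5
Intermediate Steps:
g(o) = 0
z(A) = 9*A/2 (z(A) = (A*9)/2 = (9*A)/2 = 9*A/2)
(g(-80) + 257973) + z(B(8*(-2))) = (0 + 257973) + (9/2)*(-15) = 257973 - 135/2 = 515811/2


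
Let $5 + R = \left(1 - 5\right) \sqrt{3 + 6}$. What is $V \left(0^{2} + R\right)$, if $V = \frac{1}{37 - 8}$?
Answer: $- \frac{17}{29} \approx -0.58621$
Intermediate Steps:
$V = \frac{1}{29} \approx 0.034483$
$R = -17$ ($R = -5 + \left(1 - 5\right) \sqrt{3 + 6} = -5 - 4 \sqrt{9} = -5 - 12 = -17$)
$V \left(0^{2} + R\right) = \frac{0^{2} - 17}{29} = \frac{0 - 17}{29} = \frac{1}{29} \left(-17\right) = - \frac{17}{29}$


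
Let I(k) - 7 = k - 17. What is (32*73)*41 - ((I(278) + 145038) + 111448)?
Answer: -160978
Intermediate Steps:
I(k) = -10 + k (I(k) = 7 + (k - 17) = 7 + (-17 + k) = -10 + k)
(32*73)*41 - ((I(278) + 145038) + 111448) = (32*73)*41 - (((-10 + 278) + 145038) + 111448) = 2336*41 - ((268 + 145038) + 111448) = 95776 - (145306 + 111448) = 95776 - 1*256754 = 95776 - 256754 = -160978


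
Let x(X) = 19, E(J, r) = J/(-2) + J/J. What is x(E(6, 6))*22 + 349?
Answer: 767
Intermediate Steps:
E(J, r) = 1 - J/2 (E(J, r) = J*(-½) + 1 = -J/2 + 1 = 1 - J/2)
x(E(6, 6))*22 + 349 = 19*22 + 349 = 418 + 349 = 767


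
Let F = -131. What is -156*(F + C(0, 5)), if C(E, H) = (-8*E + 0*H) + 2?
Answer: 20124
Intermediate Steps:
C(E, H) = 2 - 8*E (C(E, H) = (-8*E + 0) + 2 = -8*E + 2 = 2 - 8*E)
-156*(F + C(0, 5)) = -156*(-131 + (2 - 8*0)) = -156*(-131 + (2 + 0)) = -156*(-131 + 2) = -156*(-129) = 20124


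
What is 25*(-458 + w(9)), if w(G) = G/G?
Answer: -11425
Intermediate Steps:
w(G) = 1
25*(-458 + w(9)) = 25*(-458 + 1) = 25*(-457) = -11425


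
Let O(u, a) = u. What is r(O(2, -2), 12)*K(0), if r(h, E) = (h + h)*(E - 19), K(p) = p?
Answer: 0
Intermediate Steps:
r(h, E) = 2*h*(-19 + E) (r(h, E) = (2*h)*(-19 + E) = 2*h*(-19 + E))
r(O(2, -2), 12)*K(0) = (2*2*(-19 + 12))*0 = (2*2*(-7))*0 = -28*0 = 0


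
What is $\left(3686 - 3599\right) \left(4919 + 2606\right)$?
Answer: $654675$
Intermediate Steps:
$\left(3686 - 3599\right) \left(4919 + 2606\right) = 87 \cdot 7525 = 654675$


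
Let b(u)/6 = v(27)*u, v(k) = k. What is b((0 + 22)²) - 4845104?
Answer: -4766696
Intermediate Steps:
b(u) = 162*u (b(u) = 6*(27*u) = 162*u)
b((0 + 22)²) - 4845104 = 162*(0 + 22)² - 4845104 = 162*22² - 4845104 = 162*484 - 4845104 = 78408 - 4845104 = -4766696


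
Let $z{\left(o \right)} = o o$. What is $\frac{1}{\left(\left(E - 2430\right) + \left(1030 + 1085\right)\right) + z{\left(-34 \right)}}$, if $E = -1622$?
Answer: $- \frac{1}{781} \approx -0.0012804$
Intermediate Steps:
$z{\left(o \right)} = o^{2}$
$\frac{1}{\left(\left(E - 2430\right) + \left(1030 + 1085\right)\right) + z{\left(-34 \right)}} = \frac{1}{\left(\left(-1622 - 2430\right) + \left(1030 + 1085\right)\right) + \left(-34\right)^{2}} = \frac{1}{\left(-4052 + 2115\right) + 1156} = \frac{1}{-1937 + 1156} = \frac{1}{-781} = - \frac{1}{781}$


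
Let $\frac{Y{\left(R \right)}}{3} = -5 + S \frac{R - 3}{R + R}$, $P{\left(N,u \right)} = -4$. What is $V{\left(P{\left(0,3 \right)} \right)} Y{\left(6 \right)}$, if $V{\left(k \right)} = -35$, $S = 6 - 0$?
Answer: $\frac{735}{2} \approx 367.5$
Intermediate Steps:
$S = 6$ ($S = 6 + 0 = 6$)
$Y{\left(R \right)} = -15 + \frac{9 \left(-3 + R\right)}{R}$ ($Y{\left(R \right)} = 3 \left(-5 + 6 \frac{R - 3}{R + R}\right) = 3 \left(-5 + 6 \frac{-3 + R}{2 R}\right) = 3 \left(-5 + \frac{3 \left(-3 + R\right)}{R}\right) = -15 + \frac{9 \left(-3 + R\right)}{R}$)
$V{\left(P{\left(0,3 \right)} \right)} Y{\left(6 \right)} = - 35 \left(-6 - \frac{27}{6}\right) = - 35 \left(-6 - \frac{9}{2}\right) = \left(-35\right) \left(- \frac{21}{2}\right) = \frac{735}{2}$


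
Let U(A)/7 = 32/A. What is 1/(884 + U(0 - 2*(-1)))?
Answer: 1/996 ≈ 0.0010040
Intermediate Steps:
U(A) = 224/A (U(A) = 7*(32/A) = 224/A)
1/(884 + U(0 - 2*(-1))) = 1/(884 + 224/(0 - 2*(-1))) = 1/(884 + 224/(0 + 2)) = 1/(884 + 224/2) = 1/(884 + 224*(½)) = 1/(884 + 112) = 1/996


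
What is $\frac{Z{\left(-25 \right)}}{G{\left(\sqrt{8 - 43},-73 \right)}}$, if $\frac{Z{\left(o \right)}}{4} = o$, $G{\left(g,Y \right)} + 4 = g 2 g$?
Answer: $\frac{50}{37} \approx 1.3514$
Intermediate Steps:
$G{\left(g,Y \right)} = -4 + 2 g^{2}$ ($G{\left(g,Y \right)} = -4 + g 2 g = -4 + 2 g g = -4 + 2 g^{2}$)
$Z{\left(o \right)} = 4 o$
$\frac{Z{\left(-25 \right)}}{G{\left(\sqrt{8 - 43},-73 \right)}} = \frac{4 \left(-25\right)}{-4 + 2 \left(\sqrt{8 - 43}\right)^{2}} = - \frac{100}{-4 + 2 \left(\sqrt{-35}\right)^{2}} = - \frac{100}{-4 + 2 \left(i \sqrt{35}\right)^{2}} = - \frac{100}{-4 + 2 \left(-35\right)} = - \frac{100}{-4 - 70} = - \frac{100}{-74} = \left(-100\right) \left(- \frac{1}{74}\right) = \frac{50}{37}$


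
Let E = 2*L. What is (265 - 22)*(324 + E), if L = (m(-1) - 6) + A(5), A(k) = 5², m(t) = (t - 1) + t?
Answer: 86508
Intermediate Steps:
m(t) = -1 + 2*t (m(t) = (-1 + t) + t = -1 + 2*t)
A(k) = 25
L = 16 (L = ((-1 + 2*(-1)) - 6) + 25 = ((-1 - 2) - 6) + 25 = (-3 - 6) + 25 = -9 + 25 = 16)
E = 32 (E = 2*16 = 32)
(265 - 22)*(324 + E) = (265 - 22)*(324 + 32) = 243*356 = 86508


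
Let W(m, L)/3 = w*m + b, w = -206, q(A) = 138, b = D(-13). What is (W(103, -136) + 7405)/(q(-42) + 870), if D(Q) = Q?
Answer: -3518/63 ≈ -55.841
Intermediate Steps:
b = -13
W(m, L) = -39 - 618*m (W(m, L) = 3*(-206*m - 13) = 3*(-13 - 206*m) = -39 - 618*m)
(W(103, -136) + 7405)/(q(-42) + 870) = ((-39 - 618*103) + 7405)/(138 + 870) = ((-39 - 63654) + 7405)/1008 = (-63693 + 7405)*(1/1008) = -56288*1/1008 = -3518/63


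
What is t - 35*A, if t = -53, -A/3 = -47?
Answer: -4988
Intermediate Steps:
A = 141 (A = -3*(-47) = 141)
t - 35*A = -53 - 35*141 = -53 - 4935 = -4988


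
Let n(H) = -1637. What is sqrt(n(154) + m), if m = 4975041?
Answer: 2*sqrt(1243351) ≈ 2230.1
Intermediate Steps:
sqrt(n(154) + m) = sqrt(-1637 + 4975041) = sqrt(4973404) = 2*sqrt(1243351)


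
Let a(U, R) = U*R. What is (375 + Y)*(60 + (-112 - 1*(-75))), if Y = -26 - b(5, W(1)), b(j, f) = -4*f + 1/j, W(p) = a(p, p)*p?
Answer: 40572/5 ≈ 8114.4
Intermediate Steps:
a(U, R) = R*U
W(p) = p³ (W(p) = (p*p)*p = p²*p = p³)
b(j, f) = 1/j - 4*f
Y = -111/5 (Y = -26 - (1/5 - 4*1³) = -26 - (⅕ - 4*1) = -26 - (⅕ - 4) = -26 - 1*(-19/5) = -26 + 19/5 = -111/5 ≈ -22.200)
(375 + Y)*(60 + (-112 - 1*(-75))) = (375 - 111/5)*(60 + (-112 - 1*(-75))) = 1764*(60 + (-112 + 75))/5 = 1764*(60 - 37)/5 = (1764/5)*23 = 40572/5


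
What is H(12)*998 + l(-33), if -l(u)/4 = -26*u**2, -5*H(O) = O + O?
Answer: 542328/5 ≈ 1.0847e+5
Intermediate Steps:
H(O) = -2*O/5 (H(O) = -(O + O)/5 = -2*O/5)
l(u) = 104*u**2 (l(u) = -(-104)*u**2 = 104*u**2)
H(12)*998 + l(-33) = -2/5*12*998 + 104*(-33)**2 = -24/5*998 + 104*1089 = -23952/5 + 113256 = 542328/5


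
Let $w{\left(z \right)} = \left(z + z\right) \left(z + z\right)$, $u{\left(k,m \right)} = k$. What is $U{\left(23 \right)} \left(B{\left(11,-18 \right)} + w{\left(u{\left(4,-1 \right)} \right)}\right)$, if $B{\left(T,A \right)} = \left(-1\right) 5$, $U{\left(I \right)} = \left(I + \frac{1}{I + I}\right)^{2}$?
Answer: $\frac{66167379}{2116} \approx 31270.0$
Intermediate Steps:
$U{\left(I \right)} = \left(I + \frac{1}{2 I}\right)^{2}$
$B{\left(T,A \right)} = -5$
$w{\left(z \right)} = 4 z^{2}$ ($w{\left(z \right)} = 2 z 2 z = 4 z^{2}$)
$U{\left(23 \right)} \left(B{\left(11,-18 \right)} + w{\left(u{\left(4,-1 \right)} \right)}\right) = \frac{\left(1 + 2 \cdot 23^{2}\right)^{2}}{4 \cdot 529} \left(-5 + 4 \cdot 4^{2}\right) = \frac{1}{4} \cdot \frac{1}{529} \left(1 + 2 \cdot 529\right)^{2} \left(-5 + 4 \cdot 16\right) = \frac{1}{4} \cdot \frac{1}{529} \left(1 + 1058\right)^{2} \left(-5 + 64\right) = \frac{1}{4} \cdot \frac{1}{529} \cdot 1059^{2} \cdot 59 = \frac{1}{4} \cdot \frac{1}{529} \cdot 1121481 \cdot 59 = \frac{1121481}{2116} \cdot 59 = \frac{66167379}{2116}$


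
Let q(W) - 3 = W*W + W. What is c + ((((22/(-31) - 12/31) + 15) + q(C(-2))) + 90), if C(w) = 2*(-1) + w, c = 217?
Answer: 10413/31 ≈ 335.90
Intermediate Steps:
C(w) = -2 + w
q(W) = 3 + W + W**2 (q(W) = 3 + (W*W + W) = 3 + (W**2 + W) = 3 + (W + W**2) = 3 + W + W**2)
c + ((((22/(-31) - 12/31) + 15) + q(C(-2))) + 90) = 217 + ((((22/(-31) - 12/31) + 15) + (3 + (-2 - 2) + (-2 - 2)**2)) + 90) = 217 + ((((22*(-1/31) - 12*1/31) + 15) + (3 - 4 + (-4)**2)) + 90) = 217 + ((((-22/31 - 12/31) + 15) + (3 - 4 + 16)) + 90) = 217 + (((-34/31 + 15) + 15) + 90) = 217 + ((431/31 + 15) + 90) = 217 + (896/31 + 90) = 217 + 3686/31 = 10413/31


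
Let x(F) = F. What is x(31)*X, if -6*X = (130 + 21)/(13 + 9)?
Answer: -4681/132 ≈ -35.462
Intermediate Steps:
X = -151/132 (X = -(130 + 21)/(6*(13 + 9)) = -151/(6*22) = -⅙*151/22 = -151/132 ≈ -1.1439)
x(31)*X = 31*(-151/132) = -4681/132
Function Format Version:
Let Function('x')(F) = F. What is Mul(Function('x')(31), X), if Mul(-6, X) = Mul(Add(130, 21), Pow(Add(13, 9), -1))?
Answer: Rational(-4681, 132) ≈ -35.462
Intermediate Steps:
X = Rational(-151, 132) (X = Mul(Rational(-1, 6), Mul(Add(130, 21), Pow(Add(13, 9), -1))) = Mul(Rational(-1, 6), Mul(151, Pow(22, -1))) = Mul(Rational(-1, 6), Mul(151, Rational(1, 22))) = Mul(Rational(-1, 6), Rational(151, 22)) = Rational(-151, 132) ≈ -1.1439)
Mul(Function('x')(31), X) = Mul(31, Rational(-151, 132)) = Rational(-4681, 132)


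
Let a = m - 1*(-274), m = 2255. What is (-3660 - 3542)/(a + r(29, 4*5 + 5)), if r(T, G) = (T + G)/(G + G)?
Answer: -90025/31626 ≈ -2.8465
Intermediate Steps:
a = 2529 (a = 2255 - 1*(-274) = 2255 + 274 = 2529)
r(T, G) = (G + T)/(2*G) (r(T, G) = (G + T)/((2*G)) = (G + T)*(1/(2*G)) = (G + T)/(2*G))
(-3660 - 3542)/(a + r(29, 4*5 + 5)) = (-3660 - 3542)/(2529 + ((4*5 + 5) + 29)/(2*(4*5 + 5))) = -7202/(2529 + ((20 + 5) + 29)/(2*(20 + 5))) = -7202/(2529 + (½)*(25 + 29)/25) = -7202/(2529 + (½)*(1/25)*54) = -7202/(2529 + 27/25) = -7202/63252/25 = -7202*25/63252 = -90025/31626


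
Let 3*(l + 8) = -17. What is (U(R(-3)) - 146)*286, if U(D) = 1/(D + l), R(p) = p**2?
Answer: -292721/7 ≈ -41817.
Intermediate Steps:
l = -41/3 (l = -8 + (1/3)*(-17) = -8 - 17/3 = -41/3 ≈ -13.667)
U(D) = 1/(-41/3 + D) (U(D) = 1/(D - 41/3) = 1/(-41/3 + D))
(U(R(-3)) - 146)*286 = (3/(-41 + 3*(-3)**2) - 146)*286 = (3/(-41 + 3*9) - 146)*286 = (3/(-41 + 27) - 146)*286 = (3/(-14) - 146)*286 = (3*(-1/14) - 146)*286 = (-3/14 - 146)*286 = -2047/14*286 = -292721/7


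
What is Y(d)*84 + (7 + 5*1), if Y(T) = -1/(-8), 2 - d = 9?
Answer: 45/2 ≈ 22.500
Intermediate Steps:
d = -7 (d = 2 - 1*9 = 2 - 9 = -7)
Y(T) = ⅛ (Y(T) = -1*(-⅛) = ⅛)
Y(d)*84 + (7 + 5*1) = (⅛)*84 + (7 + 5*1) = 21/2 + (7 + 5) = 21/2 + 12 = 45/2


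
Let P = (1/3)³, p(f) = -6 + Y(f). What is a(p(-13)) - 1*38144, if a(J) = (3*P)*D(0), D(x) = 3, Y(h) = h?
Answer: -114431/3 ≈ -38144.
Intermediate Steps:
p(f) = -6 + f
P = 1/27 (P = (⅓)³ = 1/27 ≈ 0.037037)
a(J) = ⅓ (a(J) = (3*(1/27))*3 = (⅑)*3 = ⅓)
a(p(-13)) - 1*38144 = ⅓ - 1*38144 = ⅓ - 38144 = -114431/3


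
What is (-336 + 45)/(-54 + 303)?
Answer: -97/83 ≈ -1.1687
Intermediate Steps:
(-336 + 45)/(-54 + 303) = -291/249 = -291*1/249 = -97/83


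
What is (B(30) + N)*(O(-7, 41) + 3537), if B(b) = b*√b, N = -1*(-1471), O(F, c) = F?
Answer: 5192630 + 105900*√30 ≈ 5.7727e+6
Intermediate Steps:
N = 1471
B(b) = b^(3/2)
(B(30) + N)*(O(-7, 41) + 3537) = (30^(3/2) + 1471)*(-7 + 3537) = (30*√30 + 1471)*3530 = (1471 + 30*√30)*3530 = 5192630 + 105900*√30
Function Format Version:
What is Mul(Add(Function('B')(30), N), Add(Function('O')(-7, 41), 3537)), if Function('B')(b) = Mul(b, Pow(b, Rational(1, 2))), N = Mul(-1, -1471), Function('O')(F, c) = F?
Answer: Add(5192630, Mul(105900, Pow(30, Rational(1, 2)))) ≈ 5.7727e+6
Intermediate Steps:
N = 1471
Function('B')(b) = Pow(b, Rational(3, 2))
Mul(Add(Function('B')(30), N), Add(Function('O')(-7, 41), 3537)) = Mul(Add(Pow(30, Rational(3, 2)), 1471), Add(-7, 3537)) = Mul(Add(Mul(30, Pow(30, Rational(1, 2))), 1471), 3530) = Mul(Add(1471, Mul(30, Pow(30, Rational(1, 2)))), 3530) = Add(5192630, Mul(105900, Pow(30, Rational(1, 2))))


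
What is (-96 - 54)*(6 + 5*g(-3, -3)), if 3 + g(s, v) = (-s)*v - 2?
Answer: 9600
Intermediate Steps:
g(s, v) = -5 - s*v (g(s, v) = -3 + ((-s)*v - 2) = -3 + (-s*v - 2) = -3 + (-2 - s*v) = -5 - s*v)
(-96 - 54)*(6 + 5*g(-3, -3)) = (-96 - 54)*(6 + 5*(-5 - 1*(-3)*(-3))) = -150*(6 + 5*(-5 - 9)) = -150*(6 + 5*(-14)) = -150*(6 - 70) = -150*(-64) = 9600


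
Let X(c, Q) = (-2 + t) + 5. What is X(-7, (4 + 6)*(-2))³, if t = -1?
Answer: 8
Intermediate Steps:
X(c, Q) = 2 (X(c, Q) = (-2 - 1) + 5 = -3 + 5 = 2)
X(-7, (4 + 6)*(-2))³ = 2³ = 8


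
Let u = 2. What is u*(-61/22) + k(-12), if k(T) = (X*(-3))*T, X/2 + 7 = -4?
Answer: -8773/11 ≈ -797.54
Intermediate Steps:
X = -22 (X = -14 + 2*(-4) = -14 - 8 = -22)
k(T) = 66*T (k(T) = (-22*(-3))*T = 66*T)
u*(-61/22) + k(-12) = 2*(-61/22) + 66*(-12) = 2*(-61*1/22) - 792 = 2*(-61/22) - 792 = -61/11 - 792 = -8773/11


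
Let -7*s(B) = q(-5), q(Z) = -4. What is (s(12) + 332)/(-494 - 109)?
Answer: -776/1407 ≈ -0.55153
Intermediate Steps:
s(B) = 4/7 (s(B) = -⅐*(-4) = 4/7)
(s(12) + 332)/(-494 - 109) = (4/7 + 332)/(-494 - 109) = (2328/7)/(-603) = (2328/7)*(-1/603) = -776/1407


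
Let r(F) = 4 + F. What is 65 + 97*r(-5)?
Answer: -32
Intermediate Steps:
65 + 97*r(-5) = 65 + 97*(4 - 5) = 65 + 97*(-1) = 65 - 97 = -32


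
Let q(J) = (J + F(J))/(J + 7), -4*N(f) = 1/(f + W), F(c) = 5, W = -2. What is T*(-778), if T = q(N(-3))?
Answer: -78578/141 ≈ -557.29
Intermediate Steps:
N(f) = -1/(4*(-2 + f)) (N(f) = -1/(4*(f - 2)) = -1/(4*(-2 + f)))
q(J) = (5 + J)/(7 + J) (q(J) = (J + 5)/(J + 7) = (5 + J)/(7 + J))
T = 101/141 (T = (5 - 1/(-8 + 4*(-3)))/(7 - 1/(-8 + 4*(-3))) = (5 - 1/(-8 - 12))/(7 - 1/(-8 - 12)) = (5 - 1/(-20))/(7 - 1/(-20)) = (5 - 1*(-1/20))/(7 - 1*(-1/20)) = (5 + 1/20)/(7 + 1/20) = (101/20)/(141/20) = (20/141)*(101/20) = 101/141 ≈ 0.71631)
T*(-778) = (101/141)*(-778) = -78578/141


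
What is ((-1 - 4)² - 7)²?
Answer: 324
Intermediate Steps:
((-1 - 4)² - 7)² = ((-5)² - 7)² = (25 - 7)² = 18² = 324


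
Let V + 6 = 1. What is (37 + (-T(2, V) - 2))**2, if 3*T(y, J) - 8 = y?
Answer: 9025/9 ≈ 1002.8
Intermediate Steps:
V = -5 (V = -6 + 1 = -5)
T(y, J) = 8/3 + y/3
(37 + (-T(2, V) - 2))**2 = (37 + (-(8/3 + (1/3)*2) - 2))**2 = (37 + (-(8/3 + 2/3) - 2))**2 = (37 + (-1*10/3 - 2))**2 = (37 + (-10/3 - 2))**2 = (37 - 16/3)**2 = (95/3)**2 = 9025/9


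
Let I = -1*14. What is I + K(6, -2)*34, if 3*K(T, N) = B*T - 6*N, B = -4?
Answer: -150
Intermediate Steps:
K(T, N) = -2*N - 4*T/3 (K(T, N) = (-4*T - 6*N)/3 = (-6*N - 4*T)/3 = -2*N - 4*T/3)
I = -14
I + K(6, -2)*34 = -14 + (-2*(-2) - 4/3*6)*34 = -14 + (4 - 8)*34 = -14 - 4*34 = -14 - 136 = -150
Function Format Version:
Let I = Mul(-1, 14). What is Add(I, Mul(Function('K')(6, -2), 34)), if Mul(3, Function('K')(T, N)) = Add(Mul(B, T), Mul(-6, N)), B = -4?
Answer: -150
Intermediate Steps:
Function('K')(T, N) = Add(Mul(-2, N), Mul(Rational(-4, 3), T)) (Function('K')(T, N) = Mul(Rational(1, 3), Add(Mul(-4, T), Mul(-6, N))) = Mul(Rational(1, 3), Add(Mul(-6, N), Mul(-4, T))) = Add(Mul(-2, N), Mul(Rational(-4, 3), T)))
I = -14
Add(I, Mul(Function('K')(6, -2), 34)) = Add(-14, Mul(Add(Mul(-2, -2), Mul(Rational(-4, 3), 6)), 34)) = Add(-14, Mul(Add(4, -8), 34)) = Add(-14, Mul(-4, 34)) = Add(-14, -136) = -150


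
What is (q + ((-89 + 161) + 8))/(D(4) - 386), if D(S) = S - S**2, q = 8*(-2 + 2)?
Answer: -40/199 ≈ -0.20100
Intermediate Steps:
q = 0 (q = 8*0 = 0)
(q + ((-89 + 161) + 8))/(D(4) - 386) = (0 + ((-89 + 161) + 8))/(4*(1 - 1*4) - 386) = (0 + (72 + 8))/(4*(1 - 4) - 386) = (0 + 80)/(4*(-3) - 386) = 80/(-12 - 386) = 80/(-398) = 80*(-1/398) = -40/199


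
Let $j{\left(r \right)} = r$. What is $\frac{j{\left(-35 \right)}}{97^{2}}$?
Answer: $- \frac{35}{9409} \approx -0.0037198$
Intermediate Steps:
$\frac{j{\left(-35 \right)}}{97^{2}} = - \frac{35}{97^{2}} = - \frac{35}{9409}$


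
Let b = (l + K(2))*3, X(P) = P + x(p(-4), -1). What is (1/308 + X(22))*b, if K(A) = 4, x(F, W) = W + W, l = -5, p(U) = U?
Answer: -18483/308 ≈ -60.010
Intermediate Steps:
x(F, W) = 2*W
X(P) = -2 + P (X(P) = P + 2*(-1) = P - 2 = -2 + P)
b = -3 (b = (-5 + 4)*3 = -1*3 = -3)
(1/308 + X(22))*b = (1/308 + (-2 + 22))*(-3) = (1/308 + 20)*(-3) = (6161/308)*(-3) = -18483/308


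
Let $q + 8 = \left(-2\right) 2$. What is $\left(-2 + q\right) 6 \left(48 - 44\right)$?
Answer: $-336$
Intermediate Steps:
$q = -12$ ($q = -8 - 4 = -12$)
$\left(-2 + q\right) 6 \left(48 - 44\right) = \left(-2 - 12\right) 6 \left(48 - 44\right) = \left(-14\right) 6 \cdot 4 = \left(-84\right) 4 = -336$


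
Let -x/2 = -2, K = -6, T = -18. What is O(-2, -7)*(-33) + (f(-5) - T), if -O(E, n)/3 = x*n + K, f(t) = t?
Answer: -3353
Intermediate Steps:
x = 4 (x = -2*(-2) = 4)
O(E, n) = 18 - 12*n (O(E, n) = -3*(4*n - 6) = -3*(-6 + 4*n) = 18 - 12*n)
O(-2, -7)*(-33) + (f(-5) - T) = (18 - 12*(-7))*(-33) + (-5 - 1*(-18)) = (18 + 84)*(-33) + (-5 + 18) = 102*(-33) + 13 = -3366 + 13 = -3353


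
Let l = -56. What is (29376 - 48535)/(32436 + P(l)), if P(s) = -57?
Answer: -19159/32379 ≈ -0.59171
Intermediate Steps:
(29376 - 48535)/(32436 + P(l)) = (29376 - 48535)/(32436 - 57) = -19159/32379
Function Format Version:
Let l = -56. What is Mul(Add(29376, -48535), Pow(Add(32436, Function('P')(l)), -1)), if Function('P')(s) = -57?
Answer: Rational(-19159, 32379) ≈ -0.59171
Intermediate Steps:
Mul(Add(29376, -48535), Pow(Add(32436, Function('P')(l)), -1)) = Mul(Add(29376, -48535), Pow(Add(32436, -57), -1)) = Mul(-19159, Pow(32379, -1)) = Mul(-19159, Rational(1, 32379)) = Rational(-19159, 32379)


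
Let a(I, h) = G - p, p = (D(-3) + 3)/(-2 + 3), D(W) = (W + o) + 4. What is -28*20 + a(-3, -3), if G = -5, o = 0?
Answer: -569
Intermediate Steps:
D(W) = 4 + W (D(W) = (W + 0) + 4 = W + 4 = 4 + W)
p = 4 (p = ((4 - 3) + 3)/(-2 + 3) = (1 + 3)/1 = 4*1 = 4)
a(I, h) = -9 (a(I, h) = -5 - 1*4 = -5 - 4 = -9)
-28*20 + a(-3, -3) = -28*20 - 9 = -560 - 9 = -569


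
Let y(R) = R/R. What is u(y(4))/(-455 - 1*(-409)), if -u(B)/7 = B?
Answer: 7/46 ≈ 0.15217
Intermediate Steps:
y(R) = 1
u(B) = -7*B
u(y(4))/(-455 - 1*(-409)) = (-7*1)/(-455 - 1*(-409)) = -7/(-455 + 409) = -7/(-46) = -7*(-1/46) = 7/46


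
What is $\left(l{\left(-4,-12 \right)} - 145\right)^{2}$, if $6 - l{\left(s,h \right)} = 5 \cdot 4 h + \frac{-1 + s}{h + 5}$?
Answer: $\frac{492804}{49} \approx 10057.0$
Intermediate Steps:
$l{\left(s,h \right)} = 6 - 20 h - \frac{-1 + s}{5 + h}$ ($l{\left(s,h \right)} = 6 - \left(5 \cdot 4 h + \frac{-1 + s}{h + 5}\right) = 6 - \left(20 h + \frac{-1 + s}{5 + h}\right) = 6 - 20 h - \frac{-1 + s}{5 + h}$)
$\left(l{\left(-4,-12 \right)} - 145\right)^{2} = \left(\frac{31 - -4 - -1128 - 20 \left(-12\right)^{2}}{5 - 12} - 145\right)^{2} = \left(\frac{31 + 4 + 1128 - 2880}{-7} - 145\right)^{2} = \left(- \frac{31 + 4 + 1128 - 2880}{7} - 145\right)^{2} = \left(\left(- \frac{1}{7}\right) \left(-1717\right) - 145\right)^{2} = \left(\frac{1717}{7} - 145\right)^{2} = \left(\frac{702}{7}\right)^{2} = \frac{492804}{49}$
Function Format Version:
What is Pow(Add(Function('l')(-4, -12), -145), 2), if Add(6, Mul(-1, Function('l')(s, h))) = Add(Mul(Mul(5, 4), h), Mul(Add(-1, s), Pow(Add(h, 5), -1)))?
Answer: Rational(492804, 49) ≈ 10057.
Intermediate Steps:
Function('l')(s, h) = Add(6, Mul(-20, h), Mul(-1, Pow(Add(5, h), -1), Add(-1, s))) (Function('l')(s, h) = Add(6, Mul(-1, Add(Mul(Mul(5, 4), h), Mul(Add(-1, s), Pow(Add(h, 5), -1))))) = Add(6, Mul(-1, Add(Mul(20, h), Mul(Add(-1, s), Pow(Add(5, h), -1))))) = Add(6, Mul(-1, Add(Mul(20, h), Mul(Pow(Add(5, h), -1), Add(-1, s))))) = Add(6, Add(Mul(-20, h), Mul(-1, Pow(Add(5, h), -1), Add(-1, s)))) = Add(6, Mul(-20, h), Mul(-1, Pow(Add(5, h), -1), Add(-1, s))))
Pow(Add(Function('l')(-4, -12), -145), 2) = Pow(Add(Mul(Pow(Add(5, -12), -1), Add(31, Mul(-1, -4), Mul(-94, -12), Mul(-20, Pow(-12, 2)))), -145), 2) = Pow(Add(Mul(Pow(-7, -1), Add(31, 4, 1128, Mul(-20, 144))), -145), 2) = Pow(Add(Mul(Rational(-1, 7), Add(31, 4, 1128, -2880)), -145), 2) = Pow(Add(Mul(Rational(-1, 7), -1717), -145), 2) = Pow(Add(Rational(1717, 7), -145), 2) = Pow(Rational(702, 7), 2) = Rational(492804, 49)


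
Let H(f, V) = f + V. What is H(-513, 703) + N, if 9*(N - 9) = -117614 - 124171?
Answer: -26666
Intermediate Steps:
H(f, V) = V + f
N = -26856 (N = 9 + (-117614 - 124171)/9 = 9 + (1/9)*(-241785) = 9 - 26865 = -26856)
H(-513, 703) + N = (703 - 513) - 26856 = 190 - 26856 = -26666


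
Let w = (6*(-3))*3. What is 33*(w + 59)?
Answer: 165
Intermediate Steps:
w = -54 (w = -18*3 = -54)
33*(w + 59) = 33*(-54 + 59) = 33*5 = 165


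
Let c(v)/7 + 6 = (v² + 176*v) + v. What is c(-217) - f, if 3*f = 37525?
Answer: 144629/3 ≈ 48210.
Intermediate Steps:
c(v) = -42 + 7*v² + 1239*v (c(v) = -42 + 7*((v² + 176*v) + v) = -42 + 7*(v² + 177*v) = -42 + (7*v² + 1239*v) = -42 + 7*v² + 1239*v)
f = 37525/3 (f = (⅓)*37525 = 37525/3 ≈ 12508.)
c(-217) - f = (-42 + 7*(-217)² + 1239*(-217)) - 1*37525/3 = (-42 + 7*47089 - 268863) - 37525/3 = (-42 + 329623 - 268863) - 37525/3 = 60718 - 37525/3 = 144629/3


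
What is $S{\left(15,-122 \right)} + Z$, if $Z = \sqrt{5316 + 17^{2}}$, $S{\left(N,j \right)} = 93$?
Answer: $93 + \sqrt{5605} \approx 167.87$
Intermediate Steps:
$Z = \sqrt{5605}$ ($Z = \sqrt{5316 + 289} = \sqrt{5605} \approx 74.867$)
$S{\left(15,-122 \right)} + Z = 93 + \sqrt{5605}$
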